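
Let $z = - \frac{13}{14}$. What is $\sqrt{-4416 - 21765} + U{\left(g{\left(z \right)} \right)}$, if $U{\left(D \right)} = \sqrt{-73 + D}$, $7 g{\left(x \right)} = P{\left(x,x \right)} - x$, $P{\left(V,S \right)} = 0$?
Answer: $\frac{i \left(\sqrt{14282} + 42 \sqrt{2909}\right)}{14} \approx 170.34 i$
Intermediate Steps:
$z = - \frac{13}{14}$ ($z = \left(-13\right) \frac{1}{14} = - \frac{13}{14} \approx -0.92857$)
$g{\left(x \right)} = - \frac{x}{7}$ ($g{\left(x \right)} = \frac{0 - x}{7} = \frac{\left(-1\right) x}{7} = - \frac{x}{7}$)
$\sqrt{-4416 - 21765} + U{\left(g{\left(z \right)} \right)} = \sqrt{-4416 - 21765} + \sqrt{-73 - - \frac{13}{98}} = \sqrt{-26181} + \sqrt{-73 + \frac{13}{98}} = 3 i \sqrt{2909} + \sqrt{- \frac{7141}{98}} = 3 i \sqrt{2909} + \frac{i \sqrt{14282}}{14}$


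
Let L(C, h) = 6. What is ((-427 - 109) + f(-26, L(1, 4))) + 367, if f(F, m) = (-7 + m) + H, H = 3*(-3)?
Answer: -179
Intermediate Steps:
H = -9
f(F, m) = -16 + m (f(F, m) = (-7 + m) - 9 = -16 + m)
((-427 - 109) + f(-26, L(1, 4))) + 367 = ((-427 - 109) + (-16 + 6)) + 367 = (-536 - 10) + 367 = -546 + 367 = -179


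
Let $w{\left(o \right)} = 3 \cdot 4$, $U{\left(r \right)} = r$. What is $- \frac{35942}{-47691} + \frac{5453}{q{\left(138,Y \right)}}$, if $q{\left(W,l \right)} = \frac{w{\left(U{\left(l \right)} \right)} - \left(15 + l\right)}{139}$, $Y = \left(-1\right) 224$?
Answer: $\frac{36156147379}{10539711} \approx 3430.5$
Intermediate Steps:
$w{\left(o \right)} = 12$
$Y = -224$
$q{\left(W,l \right)} = - \frac{3}{139} - \frac{l}{139}$ ($q{\left(W,l \right)} = \frac{12 - \left(15 + l\right)}{139} = \left(-3 - l\right) \frac{1}{139} = - \frac{3}{139} - \frac{l}{139}$)
$- \frac{35942}{-47691} + \frac{5453}{q{\left(138,Y \right)}} = - \frac{35942}{-47691} + \frac{5453}{- \frac{3}{139} - - \frac{224}{139}} = \left(-35942\right) \left(- \frac{1}{47691}\right) + \frac{5453}{- \frac{3}{139} + \frac{224}{139}} = \frac{35942}{47691} + \frac{5453}{\frac{221}{139}} = \frac{35942}{47691} + 5453 \cdot \frac{139}{221} = \frac{35942}{47691} + \frac{757967}{221} = \frac{36156147379}{10539711}$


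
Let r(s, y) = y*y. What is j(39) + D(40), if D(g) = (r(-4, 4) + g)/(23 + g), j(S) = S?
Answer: 359/9 ≈ 39.889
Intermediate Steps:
r(s, y) = y**2
D(g) = (16 + g)/(23 + g) (D(g) = (4**2 + g)/(23 + g) = (16 + g)/(23 + g))
j(39) + D(40) = 39 + (16 + 40)/(23 + 40) = 39 + 56/63 = 39 + (1/63)*56 = 39 + 8/9 = 359/9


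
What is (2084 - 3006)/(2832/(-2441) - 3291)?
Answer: 2250602/8036163 ≈ 0.28006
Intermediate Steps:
(2084 - 3006)/(2832/(-2441) - 3291) = -922/(2832*(-1/2441) - 3291) = -922/(-2832/2441 - 3291) = -922/(-8036163/2441) = -922*(-2441/8036163) = 2250602/8036163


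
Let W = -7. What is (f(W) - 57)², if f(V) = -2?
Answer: 3481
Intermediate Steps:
(f(W) - 57)² = (-2 - 57)² = (-59)² = 3481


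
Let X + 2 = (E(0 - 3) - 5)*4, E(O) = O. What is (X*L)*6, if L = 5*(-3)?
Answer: 3060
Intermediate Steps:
L = -15
X = -34 (X = -2 + ((0 - 3) - 5)*4 = -2 + (-3 - 5)*4 = -2 - 8*4 = -2 - 32 = -34)
(X*L)*6 = -34*(-15)*6 = 510*6 = 3060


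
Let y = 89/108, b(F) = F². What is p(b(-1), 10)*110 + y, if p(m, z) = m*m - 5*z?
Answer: -582031/108 ≈ -5389.2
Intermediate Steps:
y = 89/108 (y = 89*(1/108) = 89/108 ≈ 0.82407)
p(m, z) = m² - 5*z
p(b(-1), 10)*110 + y = (((-1)²)² - 5*10)*110 + 89/108 = (1² - 50)*110 + 89/108 = (1 - 50)*110 + 89/108 = -49*110 + 89/108 = -5390 + 89/108 = -582031/108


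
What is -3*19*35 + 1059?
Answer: -936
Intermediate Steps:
-3*19*35 + 1059 = -57*35 + 1059 = -1*1995 + 1059 = -1995 + 1059 = -936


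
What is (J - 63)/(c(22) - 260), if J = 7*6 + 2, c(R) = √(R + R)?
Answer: 1235/16889 + 19*√11/33778 ≈ 0.074990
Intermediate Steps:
c(R) = √2*√R (c(R) = √(2*R) = √2*√R)
J = 44 (J = 42 + 2 = 44)
(J - 63)/(c(22) - 260) = (44 - 63)/(√2*√22 - 260) = -19/(2*√11 - 260) = -19/(-260 + 2*√11)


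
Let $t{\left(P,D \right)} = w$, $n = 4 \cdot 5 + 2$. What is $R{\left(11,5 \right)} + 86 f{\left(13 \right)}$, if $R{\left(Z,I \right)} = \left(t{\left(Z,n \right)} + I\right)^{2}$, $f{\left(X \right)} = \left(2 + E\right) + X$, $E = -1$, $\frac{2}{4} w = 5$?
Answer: $1429$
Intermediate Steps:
$n = 22$ ($n = 20 + 2 = 22$)
$w = 10$ ($w = 2 \cdot 5 = 10$)
$t{\left(P,D \right)} = 10$
$f{\left(X \right)} = 1 + X$ ($f{\left(X \right)} = \left(2 - 1\right) + X = 1 + X$)
$R{\left(Z,I \right)} = \left(10 + I\right)^{2}$
$R{\left(11,5 \right)} + 86 f{\left(13 \right)} = \left(10 + 5\right)^{2} + 86 \left(1 + 13\right) = 15^{2} + 86 \cdot 14 = 225 + 1204 = 1429$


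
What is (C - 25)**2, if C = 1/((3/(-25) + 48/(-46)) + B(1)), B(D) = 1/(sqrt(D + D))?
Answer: 221685852931875/318656863009 + 9840573718750*sqrt(2)/318656863009 ≈ 739.36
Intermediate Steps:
B(D) = sqrt(2)/(2*sqrt(D)) (B(D) = 1/(sqrt(2*D)) = 1/(sqrt(2)*sqrt(D)) = sqrt(2)/(2*sqrt(D)))
C = 1/(-669/575 + sqrt(2)/2) (C = 1/((3/(-25) + 48/(-46)) + sqrt(2)/(2*sqrt(1))) = 1/((3*(-1/25) + 48*(-1/46)) + (1/2)*sqrt(2)*1) = 1/((-3/25 - 24/23) + sqrt(2)/2) = 1/(-669/575 + sqrt(2)/2) ≈ -2.1912)
(C - 25)**2 = ((-769350/564497 - 330625*sqrt(2)/564497) - 25)**2 = (-14881775/564497 - 330625*sqrt(2)/564497)**2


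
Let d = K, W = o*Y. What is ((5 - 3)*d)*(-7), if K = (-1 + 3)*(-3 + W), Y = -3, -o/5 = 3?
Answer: -1176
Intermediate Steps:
o = -15 (o = -5*3 = -15)
W = 45 (W = -15*(-3) = 45)
K = 84 (K = (-1 + 3)*(-3 + 45) = 2*42 = 84)
d = 84
((5 - 3)*d)*(-7) = ((5 - 3)*84)*(-7) = (2*84)*(-7) = 168*(-7) = -1176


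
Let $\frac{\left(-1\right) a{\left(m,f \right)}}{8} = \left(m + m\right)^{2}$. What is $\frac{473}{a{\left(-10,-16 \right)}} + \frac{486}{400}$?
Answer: $\frac{683}{640} \approx 1.0672$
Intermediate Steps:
$a{\left(m,f \right)} = - 32 m^{2}$ ($a{\left(m,f \right)} = - 8 \left(m + m\right)^{2} = - 8 \left(2 m\right)^{2} = - 8 \cdot 4 m^{2} = - 32 m^{2}$)
$\frac{473}{a{\left(-10,-16 \right)}} + \frac{486}{400} = \frac{473}{\left(-32\right) \left(-10\right)^{2}} + \frac{486}{400} = \frac{473}{\left(-32\right) 100} + 486 \cdot \frac{1}{400} = \frac{473}{-3200} + \frac{243}{200} = 473 \left(- \frac{1}{3200}\right) + \frac{243}{200} = - \frac{473}{3200} + \frac{243}{200} = \frac{683}{640}$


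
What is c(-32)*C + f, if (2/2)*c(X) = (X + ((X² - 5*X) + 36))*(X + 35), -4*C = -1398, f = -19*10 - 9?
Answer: 1245419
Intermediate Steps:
f = -199 (f = -190 - 9 = -199)
C = 699/2 (C = -¼*(-1398) = 699/2 ≈ 349.50)
c(X) = (35 + X)*(36 + X² - 4*X) (c(X) = (X + ((X² - 5*X) + 36))*(X + 35) = (X + (36 + X² - 5*X))*(35 + X) = (36 + X² - 4*X)*(35 + X) = (35 + X)*(36 + X² - 4*X))
c(-32)*C + f = (1260 + (-32)³ - 104*(-32) + 31*(-32)²)*(699/2) - 199 = (1260 - 32768 + 3328 + 31*1024)*(699/2) - 199 = (1260 - 32768 + 3328 + 31744)*(699/2) - 199 = 3564*(699/2) - 199 = 1245618 - 199 = 1245419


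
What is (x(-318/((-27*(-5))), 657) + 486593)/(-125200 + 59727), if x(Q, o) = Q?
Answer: -21896579/2946285 ≈ -7.4319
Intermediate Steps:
(x(-318/((-27*(-5))), 657) + 486593)/(-125200 + 59727) = (-318/((-27*(-5))) + 486593)/(-125200 + 59727) = (-318/135 + 486593)/(-65473) = (-318*1/135 + 486593)*(-1/65473) = (-106/45 + 486593)*(-1/65473) = (21896579/45)*(-1/65473) = -21896579/2946285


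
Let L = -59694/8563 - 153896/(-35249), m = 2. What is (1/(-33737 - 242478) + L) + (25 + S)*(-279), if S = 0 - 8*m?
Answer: -209564187918943912/83371958607205 ≈ -2513.6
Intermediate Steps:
S = -16 (S = 0 - 8*2 = 0 - 16 = -16)
L = -786342358/301837187 (L = -59694*1/8563 - 153896*(-1/35249) = -59694/8563 + 153896/35249 = -786342358/301837187 ≈ -2.6052)
(1/(-33737 - 242478) + L) + (25 + S)*(-279) = (1/(-33737 - 242478) - 786342358/301837187) + (25 - 16)*(-279) = (1/(-276215) - 786342358/301837187) + 9*(-279) = (-1/276215 - 786342358/301837187) - 2511 = -217199856252157/83371958607205 - 2511 = -209564187918943912/83371958607205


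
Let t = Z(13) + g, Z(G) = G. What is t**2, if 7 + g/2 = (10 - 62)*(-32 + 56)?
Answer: 6235009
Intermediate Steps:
g = -2510 (g = -14 + 2*((10 - 62)*(-32 + 56)) = -14 + 2*(-52*24) = -14 + 2*(-1248) = -14 - 2496 = -2510)
t = -2497 (t = 13 - 2510 = -2497)
t**2 = (-2497)**2 = 6235009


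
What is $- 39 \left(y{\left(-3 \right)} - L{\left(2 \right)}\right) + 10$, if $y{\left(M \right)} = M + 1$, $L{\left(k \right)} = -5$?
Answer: $-107$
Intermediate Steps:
$y{\left(M \right)} = 1 + M$
$- 39 \left(y{\left(-3 \right)} - L{\left(2 \right)}\right) + 10 = - 39 \left(\left(1 - 3\right) - -5\right) + 10 = - 39 \left(-2 + 5\right) + 10 = \left(-39\right) 3 + 10 = -117 + 10 = -107$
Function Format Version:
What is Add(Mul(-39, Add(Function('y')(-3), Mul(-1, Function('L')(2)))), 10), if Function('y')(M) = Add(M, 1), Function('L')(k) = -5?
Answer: -107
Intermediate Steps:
Function('y')(M) = Add(1, M)
Add(Mul(-39, Add(Function('y')(-3), Mul(-1, Function('L')(2)))), 10) = Add(Mul(-39, Add(Add(1, -3), Mul(-1, -5))), 10) = Add(Mul(-39, Add(-2, 5)), 10) = Add(Mul(-39, 3), 10) = Add(-117, 10) = -107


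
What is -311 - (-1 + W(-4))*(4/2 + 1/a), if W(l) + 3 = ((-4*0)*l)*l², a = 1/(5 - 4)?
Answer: -299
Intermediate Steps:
a = 1 (a = 1/1 = 1)
W(l) = -3 (W(l) = -3 + ((-4*0)*l)*l² = -3 + (0*l)*l² = -3 + 0*l² = -3 + 0 = -3)
-311 - (-1 + W(-4))*(4/2 + 1/a) = -311 - (-1 - 3)*(4/2 + 1/1) = -311 - (-4)*(4*(½) + 1*1) = -311 - (-4)*(2 + 1) = -311 - (-4)*3 = -311 - 1*(-12) = -311 + 12 = -299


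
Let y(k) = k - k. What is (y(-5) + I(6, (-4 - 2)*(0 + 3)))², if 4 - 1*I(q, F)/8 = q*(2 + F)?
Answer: 640000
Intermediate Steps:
y(k) = 0
I(q, F) = 32 - 8*q*(2 + F)
(y(-5) + I(6, (-4 - 2)*(0 + 3)))² = (0 + (32 - 16*6 - 8*(-4 - 2)*(0 + 3)*6))² = (0 + (32 - 96 - 8*(-6*3)*6))² = (0 + (32 - 96 - 8*(-18)*6))² = (0 + (32 - 96 + 864))² = (0 + 800)² = 800² = 640000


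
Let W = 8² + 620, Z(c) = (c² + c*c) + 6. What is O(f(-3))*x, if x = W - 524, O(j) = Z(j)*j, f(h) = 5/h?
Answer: -83200/27 ≈ -3081.5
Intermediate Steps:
Z(c) = 6 + 2*c² (Z(c) = (c² + c²) + 6 = 2*c² + 6 = 6 + 2*c²)
W = 684 (W = 64 + 620 = 684)
O(j) = j*(6 + 2*j²) (O(j) = (6 + 2*j²)*j = j*(6 + 2*j²))
x = 160 (x = 684 - 524 = 160)
O(f(-3))*x = (2*(5/(-3))*(3 + (5/(-3))²))*160 = (2*(5*(-⅓))*(3 + (5*(-⅓))²))*160 = (2*(-5/3)*(3 + (-5/3)²))*160 = (2*(-5/3)*(3 + 25/9))*160 = (2*(-5/3)*(52/9))*160 = -520/27*160 = -83200/27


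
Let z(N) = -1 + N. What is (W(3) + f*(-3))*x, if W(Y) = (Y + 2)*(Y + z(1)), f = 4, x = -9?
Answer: -27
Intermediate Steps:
W(Y) = Y*(2 + Y) (W(Y) = (Y + 2)*(Y + (-1 + 1)) = (2 + Y)*(Y + 0) = (2 + Y)*Y = Y*(2 + Y))
(W(3) + f*(-3))*x = (3*(2 + 3) + 4*(-3))*(-9) = (3*5 - 12)*(-9) = (15 - 12)*(-9) = 3*(-9) = -27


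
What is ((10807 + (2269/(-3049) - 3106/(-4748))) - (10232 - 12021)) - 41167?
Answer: -206806863655/7238326 ≈ -28571.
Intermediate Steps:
((10807 + (2269/(-3049) - 3106/(-4748))) - (10232 - 12021)) - 41167 = ((10807 + (2269*(-1/3049) - 3106*(-1/4748))) - 1*(-1789)) - 41167 = ((10807 + (-2269/3049 + 1553/2374)) + 1789) - 41167 = ((10807 - 651509/7238326) + 1789) - 41167 = (78223937573/7238326 + 1789) - 41167 = 91173302787/7238326 - 41167 = -206806863655/7238326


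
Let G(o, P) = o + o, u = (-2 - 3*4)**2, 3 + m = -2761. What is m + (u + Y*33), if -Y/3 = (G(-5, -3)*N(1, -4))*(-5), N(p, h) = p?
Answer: -7518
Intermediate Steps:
m = -2764 (m = -3 - 2761 = -2764)
u = 196 (u = (-2 - 12)**2 = (-14)**2 = 196)
G(o, P) = 2*o
Y = -150 (Y = -3*(2*(-5))*1*(-5) = -3*(-10*1)*(-5) = -(-30)*(-5) = -3*50 = -150)
m + (u + Y*33) = -2764 + (196 - 150*33) = -2764 + (196 - 4950) = -2764 - 4754 = -7518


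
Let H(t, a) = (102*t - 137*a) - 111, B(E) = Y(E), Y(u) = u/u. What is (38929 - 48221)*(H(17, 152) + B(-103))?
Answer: 178406400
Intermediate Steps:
Y(u) = 1
B(E) = 1
H(t, a) = -111 - 137*a + 102*t (H(t, a) = (-137*a + 102*t) - 111 = -111 - 137*a + 102*t)
(38929 - 48221)*(H(17, 152) + B(-103)) = (38929 - 48221)*((-111 - 137*152 + 102*17) + 1) = -9292*((-111 - 20824 + 1734) + 1) = -9292*(-19201 + 1) = -9292*(-19200) = 178406400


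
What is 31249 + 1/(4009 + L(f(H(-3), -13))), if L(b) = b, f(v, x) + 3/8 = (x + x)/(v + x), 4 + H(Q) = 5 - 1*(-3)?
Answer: 9025617493/288829 ≈ 31249.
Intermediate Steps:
H(Q) = 4 (H(Q) = -4 + (5 - 1*(-3)) = -4 + (5 + 3) = -4 + 8 = 4)
f(v, x) = -3/8 + 2*x/(v + x) (f(v, x) = -3/8 + (x + x)/(v + x) = -3/8 + (2*x)/(v + x) = -3/8 + 2*x/(v + x))
31249 + 1/(4009 + L(f(H(-3), -13))) = 31249 + 1/(4009 + (-3*4 + 13*(-13))/(8*(4 - 13))) = 31249 + 1/(4009 + (⅛)*(-12 - 169)/(-9)) = 31249 + 1/(4009 + (⅛)*(-⅑)*(-181)) = 31249 + 1/(4009 + 181/72) = 31249 + 1/(288829/72) = 31249 + 72/288829 = 9025617493/288829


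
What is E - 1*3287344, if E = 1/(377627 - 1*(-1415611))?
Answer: -5894990179871/1793238 ≈ -3.2873e+6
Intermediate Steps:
E = 1/1793238 (E = 1/(377627 + 1415611) = 1/1793238 ≈ 5.5765e-7)
E - 1*3287344 = 1/1793238 - 1*3287344 = 1/1793238 - 3287344 = -5894990179871/1793238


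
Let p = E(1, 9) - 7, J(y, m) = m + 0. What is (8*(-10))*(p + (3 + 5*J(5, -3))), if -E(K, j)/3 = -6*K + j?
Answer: 2240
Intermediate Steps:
J(y, m) = m
E(K, j) = -3*j + 18*K (E(K, j) = -3*(-6*K + j) = -3*(j - 6*K) = -3*j + 18*K)
p = -16 (p = (-3*9 + 18*1) - 7 = (-27 + 18) - 7 = -9 - 7 = -16)
(8*(-10))*(p + (3 + 5*J(5, -3))) = (8*(-10))*(-16 + (3 + 5*(-3))) = -80*(-16 + (3 - 15)) = -80*(-16 - 12) = -80*(-28) = 2240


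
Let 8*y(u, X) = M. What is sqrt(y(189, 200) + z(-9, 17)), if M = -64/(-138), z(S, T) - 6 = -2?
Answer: 2*sqrt(4830)/69 ≈ 2.0144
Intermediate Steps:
z(S, T) = 4 (z(S, T) = 6 - 2 = 4)
M = 32/69 (M = -64*(-1/138) = 32/69 ≈ 0.46377)
y(u, X) = 4/69 (y(u, X) = (1/8)*(32/69) = 4/69)
sqrt(y(189, 200) + z(-9, 17)) = sqrt(4/69 + 4) = sqrt(280/69) = 2*sqrt(4830)/69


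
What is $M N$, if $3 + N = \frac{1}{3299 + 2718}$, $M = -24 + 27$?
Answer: $- \frac{54150}{6017} \approx -8.9995$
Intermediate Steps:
$M = 3$
$N = - \frac{18050}{6017}$ ($N = -3 + \frac{1}{3299 + 2718} = -3 + \frac{1}{6017} = - \frac{18050}{6017} \approx -2.9998$)
$M N = 3 \left(- \frac{18050}{6017}\right) = - \frac{54150}{6017}$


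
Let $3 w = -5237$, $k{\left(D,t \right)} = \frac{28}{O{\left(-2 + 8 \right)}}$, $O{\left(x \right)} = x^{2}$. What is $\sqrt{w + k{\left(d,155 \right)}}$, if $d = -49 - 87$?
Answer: $\frac{2 i \sqrt{3926}}{3} \approx 41.772 i$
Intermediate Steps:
$d = -136$
$k{\left(D,t \right)} = \frac{7}{9}$ ($k{\left(D,t \right)} = \frac{28}{\left(-2 + 8\right)^{2}} = \frac{28}{6^{2}} = \frac{28}{36} = 28 \cdot \frac{1}{36} = \frac{7}{9}$)
$w = - \frac{5237}{3}$ ($w = \frac{1}{3} \left(-5237\right) = - \frac{5237}{3} \approx -1745.7$)
$\sqrt{w + k{\left(d,155 \right)}} = \sqrt{- \frac{5237}{3} + \frac{7}{9}} = \sqrt{- \frac{15704}{9}} = \frac{2 i \sqrt{3926}}{3}$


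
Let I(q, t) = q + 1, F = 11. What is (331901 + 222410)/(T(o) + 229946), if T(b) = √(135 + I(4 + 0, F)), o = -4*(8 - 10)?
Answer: 63730798603/26437581388 - 554311*√35/26437581388 ≈ 2.4105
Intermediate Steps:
I(q, t) = 1 + q
o = 8 (o = -4*(-2) = 8)
T(b) = 2*√35 (T(b) = √(135 + (1 + (4 + 0))) = √(135 + (1 + 4)) = √(135 + 5) = √140 = 2*√35)
(331901 + 222410)/(T(o) + 229946) = (331901 + 222410)/(2*√35 + 229946) = 554311/(229946 + 2*√35)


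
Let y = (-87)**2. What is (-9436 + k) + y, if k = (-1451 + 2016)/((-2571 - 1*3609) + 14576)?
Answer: -15674767/8396 ≈ -1866.9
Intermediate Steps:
k = 565/8396 (k = 565/((-2571 - 3609) + 14576) = 565/(-6180 + 14576) = 565/8396 ≈ 0.067294)
y = 7569
(-9436 + k) + y = (-9436 + 565/8396) + 7569 = -79224091/8396 + 7569 = -15674767/8396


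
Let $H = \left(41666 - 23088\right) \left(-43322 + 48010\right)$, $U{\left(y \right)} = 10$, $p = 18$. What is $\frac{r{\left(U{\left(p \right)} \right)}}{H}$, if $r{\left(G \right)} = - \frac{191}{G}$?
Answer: $- \frac{191}{870936640} \approx -2.193 \cdot 10^{-7}$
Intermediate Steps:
$H = 87093664$ ($H = 18578 \cdot 4688 = 87093664$)
$\frac{r{\left(U{\left(p \right)} \right)}}{H} = \frac{\left(-191\right) \frac{1}{10}}{87093664} = \left(-191\right) \frac{1}{10} \cdot \frac{1}{87093664} = \left(- \frac{191}{10}\right) \frac{1}{87093664} = - \frac{191}{870936640}$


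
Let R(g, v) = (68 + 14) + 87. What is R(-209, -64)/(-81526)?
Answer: -169/81526 ≈ -0.0020730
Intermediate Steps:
R(g, v) = 169 (R(g, v) = 82 + 87 = 169)
R(-209, -64)/(-81526) = 169/(-81526) = 169*(-1/81526) = -169/81526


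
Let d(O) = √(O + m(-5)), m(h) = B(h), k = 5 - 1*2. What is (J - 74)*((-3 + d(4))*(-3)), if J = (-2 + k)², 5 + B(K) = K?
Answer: -657 + 219*I*√6 ≈ -657.0 + 536.44*I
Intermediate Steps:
k = 3 (k = 5 - 2 = 3)
B(K) = -5 + K
m(h) = -5 + h
J = 1 (J = (-2 + 3)² = 1² = 1)
d(O) = √(-10 + O) (d(O) = √(O + (-5 - 5)) = √(O - 10) = √(-10 + O))
(J - 74)*((-3 + d(4))*(-3)) = (1 - 74)*((-3 + √(-10 + 4))*(-3)) = -73*(-3 + √(-6))*(-3) = -73*(-3 + I*√6)*(-3) = -73*(9 - 3*I*√6) = -657 + 219*I*√6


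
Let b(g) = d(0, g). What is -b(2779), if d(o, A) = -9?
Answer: 9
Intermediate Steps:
b(g) = -9
-b(2779) = -1*(-9) = 9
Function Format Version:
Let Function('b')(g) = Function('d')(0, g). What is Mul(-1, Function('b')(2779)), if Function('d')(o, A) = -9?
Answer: 9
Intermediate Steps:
Function('b')(g) = -9
Mul(-1, Function('b')(2779)) = Mul(-1, -9) = 9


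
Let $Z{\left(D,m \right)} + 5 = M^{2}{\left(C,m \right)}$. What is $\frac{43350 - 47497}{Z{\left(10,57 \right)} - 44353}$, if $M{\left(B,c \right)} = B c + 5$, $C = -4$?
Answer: $- \frac{4147}{5371} \approx -0.77211$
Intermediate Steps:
$M{\left(B,c \right)} = 5 + B c$
$Z{\left(D,m \right)} = -5 + \left(5 - 4 m\right)^{2}$
$\frac{43350 - 47497}{Z{\left(10,57 \right)} - 44353} = \frac{43350 - 47497}{\left(-5 + \left(-5 + 4 \cdot 57\right)^{2}\right) - 44353} = - \frac{4147}{\left(-5 + \left(-5 + 228\right)^{2}\right) - 44353} = - \frac{4147}{\left(-5 + 223^{2}\right) - 44353} = - \frac{4147}{\left(-5 + 49729\right) - 44353} = - \frac{4147}{49724 - 44353} = - \frac{4147}{5371}$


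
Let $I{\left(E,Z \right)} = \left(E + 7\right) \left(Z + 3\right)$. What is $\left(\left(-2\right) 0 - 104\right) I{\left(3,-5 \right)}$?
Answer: $2080$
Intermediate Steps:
$I{\left(E,Z \right)} = \left(3 + Z\right) \left(7 + E\right)$ ($I{\left(E,Z \right)} = \left(7 + E\right) \left(3 + Z\right) = \left(3 + Z\right) \left(7 + E\right)$)
$\left(\left(-2\right) 0 - 104\right) I{\left(3,-5 \right)} = \left(\left(-2\right) 0 - 104\right) \left(21 + 3 \cdot 3 + 7 \left(-5\right) + 3 \left(-5\right)\right) = \left(0 - 104\right) \left(21 + 9 - 35 - 15\right) = \left(-104\right) \left(-20\right) = 2080$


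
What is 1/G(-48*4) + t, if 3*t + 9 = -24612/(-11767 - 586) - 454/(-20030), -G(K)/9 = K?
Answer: -497623426849/213780029760 ≈ -2.3277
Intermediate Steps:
G(K) = -9*K
t = -864144344/371145885 (t = -3 + (-24612/(-11767 - 586) - 454/(-20030))/3 = -3 + (-24612/(-12353) - 454*(-1/20030))/3 = -3 + (-24612*(-1/12353) + 227/10015)/3 = -3 + (24612/12353 + 227/10015)/3 = -3 + (⅓)*(249293311/123715295) = -3 + 249293311/371145885 = -864144344/371145885 ≈ -2.3283)
1/G(-48*4) + t = 1/(-(-432)*4) - 864144344/371145885 = 1/(-9*(-192)) - 864144344/371145885 = 1/1728 - 864144344/371145885 = -497623426849/213780029760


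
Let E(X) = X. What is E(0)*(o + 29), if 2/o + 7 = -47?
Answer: 0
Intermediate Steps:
o = -1/27 (o = 2/(-7 - 47) = 2/(-54) = 2*(-1/54) = -1/27 ≈ -0.037037)
E(0)*(o + 29) = 0*(-1/27 + 29) = 0*(782/27) = 0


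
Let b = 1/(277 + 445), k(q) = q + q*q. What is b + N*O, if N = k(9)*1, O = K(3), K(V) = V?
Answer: 194941/722 ≈ 270.00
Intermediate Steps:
O = 3
k(q) = q + q**2
N = 90 (N = (9*(1 + 9))*1 = (9*10)*1 = 90*1 = 90)
b = 1/722 ≈ 0.0013850
b + N*O = 1/722 + 90*3 = 1/722 + 270 = 194941/722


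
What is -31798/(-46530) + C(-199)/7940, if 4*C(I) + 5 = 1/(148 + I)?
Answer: 21455507/31403097 ≈ 0.68323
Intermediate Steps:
C(I) = -5/4 + 1/(4*(148 + I))
-31798/(-46530) + C(-199)/7940 = -31798/(-46530) + ((-739 - 5*(-199))/(4*(148 - 199)))/7940 = -31798*(-1/46530) + ((¼)*(-739 + 995)/(-51))*(1/7940) = 15899/23265 + ((¼)*(-1/51)*256)*(1/7940) = 15899/23265 - 64/51*1/7940 = 15899/23265 - 16/101235 = 21455507/31403097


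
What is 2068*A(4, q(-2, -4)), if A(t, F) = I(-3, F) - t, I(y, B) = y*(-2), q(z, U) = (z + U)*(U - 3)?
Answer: 4136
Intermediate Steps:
q(z, U) = (-3 + U)*(U + z) (q(z, U) = (U + z)*(-3 + U) = (-3 + U)*(U + z))
I(y, B) = -2*y
A(t, F) = 6 - t (A(t, F) = -2*(-3) - t = 6 - t)
2068*A(4, q(-2, -4)) = 2068*(6 - 1*4) = 2068*(6 - 4) = 2068*2 = 4136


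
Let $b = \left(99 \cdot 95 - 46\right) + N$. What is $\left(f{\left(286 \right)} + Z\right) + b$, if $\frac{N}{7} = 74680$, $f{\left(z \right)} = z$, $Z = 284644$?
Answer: $817049$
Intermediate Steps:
$N = 522760$ ($N = 7 \cdot 74680 = 522760$)
$b = 532119$ ($b = \left(99 \cdot 95 - 46\right) + 522760 = \left(9405 - 46\right) + 522760 = 9359 + 522760 = 532119$)
$\left(f{\left(286 \right)} + Z\right) + b = \left(286 + 284644\right) + 532119 = 284930 + 532119 = 817049$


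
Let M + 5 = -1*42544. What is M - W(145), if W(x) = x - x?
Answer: -42549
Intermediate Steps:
W(x) = 0
M = -42549 (M = -5 - 1*42544 = -5 - 42544 = -42549)
M - W(145) = -42549 - 1*0 = -42549 + 0 = -42549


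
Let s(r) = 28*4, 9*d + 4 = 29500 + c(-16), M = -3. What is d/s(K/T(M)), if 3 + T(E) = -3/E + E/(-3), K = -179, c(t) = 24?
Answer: 205/7 ≈ 29.286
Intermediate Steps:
T(E) = -3 - 3/E - E/3 (T(E) = -3 + (-3/E + E/(-3)) = -3 + (-3/E + E*(-⅓)) = -3 + (-3/E - E/3) = -3 - 3/E - E/3)
d = 3280 (d = -4/9 + (29500 + 24)/9 = -4/9 + (⅑)*29524 = -4/9 + 29524/9 = 3280)
s(r) = 112
d/s(K/T(M)) = 3280/112 = 3280*(1/112) = 205/7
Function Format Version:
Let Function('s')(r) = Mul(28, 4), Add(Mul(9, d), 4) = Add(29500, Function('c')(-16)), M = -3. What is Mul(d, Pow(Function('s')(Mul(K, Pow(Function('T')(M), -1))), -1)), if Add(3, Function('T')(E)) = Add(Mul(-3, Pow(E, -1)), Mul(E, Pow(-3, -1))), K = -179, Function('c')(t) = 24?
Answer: Rational(205, 7) ≈ 29.286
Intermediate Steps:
Function('T')(E) = Add(-3, Mul(-3, Pow(E, -1)), Mul(Rational(-1, 3), E)) (Function('T')(E) = Add(-3, Add(Mul(-3, Pow(E, -1)), Mul(E, Pow(-3, -1)))) = Add(-3, Add(Mul(-3, Pow(E, -1)), Mul(E, Rational(-1, 3)))) = Add(-3, Add(Mul(-3, Pow(E, -1)), Mul(Rational(-1, 3), E))) = Add(-3, Mul(-3, Pow(E, -1)), Mul(Rational(-1, 3), E)))
d = 3280 (d = Add(Rational(-4, 9), Mul(Rational(1, 9), Add(29500, 24))) = Add(Rational(-4, 9), Mul(Rational(1, 9), 29524)) = Add(Rational(-4, 9), Rational(29524, 9)) = 3280)
Function('s')(r) = 112
Mul(d, Pow(Function('s')(Mul(K, Pow(Function('T')(M), -1))), -1)) = Mul(3280, Pow(112, -1)) = Mul(3280, Rational(1, 112)) = Rational(205, 7)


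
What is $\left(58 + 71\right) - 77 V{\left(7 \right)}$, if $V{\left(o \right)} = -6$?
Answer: $591$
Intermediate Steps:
$\left(58 + 71\right) - 77 V{\left(7 \right)} = \left(58 + 71\right) - -462 = 129 + 462 = 591$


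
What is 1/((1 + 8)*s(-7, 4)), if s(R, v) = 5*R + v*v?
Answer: -1/171 ≈ -0.0058480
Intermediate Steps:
s(R, v) = v² + 5*R (s(R, v) = 5*R + v² = v² + 5*R)
1/((1 + 8)*s(-7, 4)) = 1/((1 + 8)*(4² + 5*(-7))) = 1/(9*(16 - 35)) = 1/(9*(-19)) = 1/(-171) = -1/171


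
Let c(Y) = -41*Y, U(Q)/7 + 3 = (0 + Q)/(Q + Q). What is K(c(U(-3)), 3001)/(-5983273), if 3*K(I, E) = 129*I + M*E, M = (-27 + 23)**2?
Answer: -281147/35899638 ≈ -0.0078315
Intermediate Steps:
M = 16 (M = (-4)**2 = 16)
U(Q) = -35/2 (U(Q) = -21 + 7*((0 + Q)/(Q + Q)) = -21 + 7*(Q/((2*Q))) = -21 + 7*(Q*(1/(2*Q))) = -21 + 7*(1/2) = -21 + 7/2 = -35/2)
K(I, E) = 43*I + 16*E/3 (K(I, E) = (129*I + 16*E)/3 = (16*E + 129*I)/3 = 43*I + 16*E/3)
K(c(U(-3)), 3001)/(-5983273) = (43*(-41*(-35/2)) + (16/3)*3001)/(-5983273) = (43*(1435/2) + 48016/3)*(-1/5983273) = (61705/2 + 48016/3)*(-1/5983273) = (281147/6)*(-1/5983273) = -281147/35899638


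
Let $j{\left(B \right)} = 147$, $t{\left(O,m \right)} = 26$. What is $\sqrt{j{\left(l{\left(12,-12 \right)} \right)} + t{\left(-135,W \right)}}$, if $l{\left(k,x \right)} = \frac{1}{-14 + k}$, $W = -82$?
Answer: $\sqrt{173} \approx 13.153$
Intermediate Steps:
$\sqrt{j{\left(l{\left(12,-12 \right)} \right)} + t{\left(-135,W \right)}} = \sqrt{147 + 26} = \sqrt{173}$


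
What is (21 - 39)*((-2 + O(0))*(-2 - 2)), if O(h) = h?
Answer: -144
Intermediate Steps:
(21 - 39)*((-2 + O(0))*(-2 - 2)) = (21 - 39)*((-2 + 0)*(-2 - 2)) = -(-36)*(-4) = -18*8 = -144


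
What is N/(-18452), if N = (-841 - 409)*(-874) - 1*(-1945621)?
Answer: -3038121/18452 ≈ -164.65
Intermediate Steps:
N = 3038121 (N = -1250*(-874) + 1945621 = 1092500 + 1945621 = 3038121)
N/(-18452) = 3038121/(-18452) = 3038121*(-1/18452) = -3038121/18452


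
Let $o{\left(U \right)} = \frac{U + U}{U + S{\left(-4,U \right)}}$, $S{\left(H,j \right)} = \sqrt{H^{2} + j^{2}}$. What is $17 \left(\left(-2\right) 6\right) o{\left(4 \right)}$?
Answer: $408 - 408 \sqrt{2} \approx -169.0$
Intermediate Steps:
$o{\left(U \right)} = \frac{2 U}{U + \sqrt{16 + U^{2}}}$ ($o{\left(U \right)} = \frac{U + U}{U + \sqrt{\left(-4\right)^{2} + U^{2}}} = \frac{2 U}{U + \sqrt{16 + U^{2}}}$)
$17 \left(\left(-2\right) 6\right) o{\left(4 \right)} = 17 \left(\left(-2\right) 6\right) 2 \cdot 4 \frac{1}{4 + \sqrt{16 + 4^{2}}} = 17 \left(-12\right) 2 \cdot 4 \frac{1}{4 + \sqrt{16 + 16}} = - 204 \cdot 2 \cdot 4 \frac{1}{4 + \sqrt{32}} = - 204 \cdot 2 \cdot 4 \frac{1}{4 + 4 \sqrt{2}} = - 204 \frac{8}{4 + 4 \sqrt{2}} = - \frac{1632}{4 + 4 \sqrt{2}}$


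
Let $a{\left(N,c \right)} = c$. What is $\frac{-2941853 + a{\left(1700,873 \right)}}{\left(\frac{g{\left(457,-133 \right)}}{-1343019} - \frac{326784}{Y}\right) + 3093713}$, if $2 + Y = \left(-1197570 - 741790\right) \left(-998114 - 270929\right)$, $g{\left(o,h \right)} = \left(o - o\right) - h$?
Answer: $- \frac{2430239124704502031185090}{2556447977533321658291749} \approx -0.95063$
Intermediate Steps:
$g{\left(o,h \right)} = - h$ ($g{\left(o,h \right)} = 0 - h = - h$)
$Y = 2461131232478$ ($Y = -2 + \left(-1197570 - 741790\right) \left(-998114 - 270929\right) = -2 - -2461131232480 = -2 + 2461131232480 = 2461131232478$)
$\frac{-2941853 + a{\left(1700,873 \right)}}{\left(\frac{g{\left(457,-133 \right)}}{-1343019} - \frac{326784}{Y}\right) + 3093713} = \frac{-2941853 + 873}{\left(\frac{\left(-1\right) \left(-133\right)}{-1343019} - \frac{326784}{2461131232478}\right) + 3093713} = - \frac{2940980}{\left(133 \left(- \frac{1}{1343019}\right) - \frac{163392}{1230565616239}\right) + 3093713} = - \frac{2940980}{\left(- \frac{133}{1343019} - \frac{163392}{1230565616239}\right) + 3093713} = - \frac{2940980}{- \frac{163884665520235}{1652673003355685541} + 3093713} = - \frac{2940980}{\frac{5112895955066643316583498}{1652673003355685541}} = \left(-2940980\right) \frac{1652673003355685541}{5112895955066643316583498} = - \frac{2430239124704502031185090}{2556447977533321658291749}$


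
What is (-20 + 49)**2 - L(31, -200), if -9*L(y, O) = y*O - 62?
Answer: 1307/9 ≈ 145.22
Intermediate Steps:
L(y, O) = 62/9 - O*y/9 (L(y, O) = -(y*O - 62)/9 = -(O*y - 62)/9 = -(-62 + O*y)/9 = 62/9 - O*y/9)
(-20 + 49)**2 - L(31, -200) = (-20 + 49)**2 - (62/9 - 1/9*(-200)*31) = 29**2 - (62/9 + 6200/9) = 841 - 1*6262/9 = 841 - 6262/9 = 1307/9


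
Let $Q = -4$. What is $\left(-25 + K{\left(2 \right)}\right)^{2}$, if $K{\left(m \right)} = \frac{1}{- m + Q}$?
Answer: $\frac{22801}{36} \approx 633.36$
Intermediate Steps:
$K{\left(m \right)} = \frac{1}{-4 - m}$ ($K{\left(m \right)} = \frac{1}{- m - 4} = \frac{1}{-4 - m}$)
$\left(-25 + K{\left(2 \right)}\right)^{2} = \left(-25 - \frac{1}{4 + 2}\right)^{2} = \left(-25 - \frac{1}{6}\right)^{2} = \left(- \frac{151}{6}\right)^{2} = \frac{22801}{36}$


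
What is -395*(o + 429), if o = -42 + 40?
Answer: -168665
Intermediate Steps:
o = -2
-395*(o + 429) = -395*(-2 + 429) = -395*427 = -168665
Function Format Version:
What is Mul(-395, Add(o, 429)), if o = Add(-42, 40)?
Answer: -168665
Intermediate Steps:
o = -2
Mul(-395, Add(o, 429)) = Mul(-395, Add(-2, 429)) = Mul(-395, 427) = -168665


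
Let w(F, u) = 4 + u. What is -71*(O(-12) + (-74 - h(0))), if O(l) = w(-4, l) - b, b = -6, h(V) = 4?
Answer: 5680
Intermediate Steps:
O(l) = 10 + l (O(l) = (4 + l) - 1*(-6) = (4 + l) + 6 = 10 + l)
-71*(O(-12) + (-74 - h(0))) = -71*((10 - 12) + (-74 - 1*4)) = -71*(-2 + (-74 - 4)) = -71*(-2 - 78) = -71*(-80) = 5680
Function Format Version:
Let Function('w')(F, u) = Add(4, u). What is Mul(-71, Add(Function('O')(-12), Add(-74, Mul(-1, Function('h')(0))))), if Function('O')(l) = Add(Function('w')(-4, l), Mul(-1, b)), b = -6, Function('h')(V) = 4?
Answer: 5680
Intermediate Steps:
Function('O')(l) = Add(10, l) (Function('O')(l) = Add(Add(4, l), Mul(-1, -6)) = Add(Add(4, l), 6) = Add(10, l))
Mul(-71, Add(Function('O')(-12), Add(-74, Mul(-1, Function('h')(0))))) = Mul(-71, Add(Add(10, -12), Add(-74, Mul(-1, 4)))) = Mul(-71, Add(-2, Add(-74, -4))) = Mul(-71, Add(-2, -78)) = Mul(-71, -80) = 5680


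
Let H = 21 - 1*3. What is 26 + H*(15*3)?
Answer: 836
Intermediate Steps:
H = 18 (H = 21 - 3 = 18)
26 + H*(15*3) = 26 + 18*(15*3) = 26 + 18*45 = 26 + 810 = 836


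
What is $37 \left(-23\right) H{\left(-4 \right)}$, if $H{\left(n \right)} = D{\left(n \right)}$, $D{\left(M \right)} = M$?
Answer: $3404$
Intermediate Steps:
$H{\left(n \right)} = n$
$37 \left(-23\right) H{\left(-4 \right)} = 37 \left(-23\right) \left(-4\right) = \left(-851\right) \left(-4\right) = 3404$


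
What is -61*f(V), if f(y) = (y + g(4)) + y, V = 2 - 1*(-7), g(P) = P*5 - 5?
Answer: -2013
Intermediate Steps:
g(P) = -5 + 5*P (g(P) = 5*P - 5 = -5 + 5*P)
V = 9 (V = 2 + 7 = 9)
f(y) = 15 + 2*y (f(y) = (y + (-5 + 5*4)) + y = (y + (-5 + 20)) + y = (y + 15) + y = (15 + y) + y = 15 + 2*y)
-61*f(V) = -61*(15 + 2*9) = -61*(15 + 18) = -61*33 = -2013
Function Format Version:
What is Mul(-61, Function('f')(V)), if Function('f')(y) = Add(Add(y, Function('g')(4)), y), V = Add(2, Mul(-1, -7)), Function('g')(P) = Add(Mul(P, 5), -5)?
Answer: -2013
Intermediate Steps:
Function('g')(P) = Add(-5, Mul(5, P)) (Function('g')(P) = Add(Mul(5, P), -5) = Add(-5, Mul(5, P)))
V = 9 (V = Add(2, 7) = 9)
Function('f')(y) = Add(15, Mul(2, y)) (Function('f')(y) = Add(Add(y, Add(-5, Mul(5, 4))), y) = Add(Add(y, Add(-5, 20)), y) = Add(Add(y, 15), y) = Add(Add(15, y), y) = Add(15, Mul(2, y)))
Mul(-61, Function('f')(V)) = Mul(-61, Add(15, Mul(2, 9))) = Mul(-61, Add(15, 18)) = Mul(-61, 33) = -2013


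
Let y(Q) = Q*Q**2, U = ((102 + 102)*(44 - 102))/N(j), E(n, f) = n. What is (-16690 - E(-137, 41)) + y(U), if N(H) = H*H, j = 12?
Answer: -123398605/216 ≈ -5.7129e+5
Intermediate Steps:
N(H) = H**2
U = -493/6 (U = ((102 + 102)*(44 - 102))/(12**2) = (204*(-58))/144 = -11832*1/144 = -493/6 ≈ -82.167)
y(Q) = Q**3
(-16690 - E(-137, 41)) + y(U) = (-16690 - 1*(-137)) + (-493/6)**3 = (-16690 + 137) - 119823157/216 = -16553 - 119823157/216 = -123398605/216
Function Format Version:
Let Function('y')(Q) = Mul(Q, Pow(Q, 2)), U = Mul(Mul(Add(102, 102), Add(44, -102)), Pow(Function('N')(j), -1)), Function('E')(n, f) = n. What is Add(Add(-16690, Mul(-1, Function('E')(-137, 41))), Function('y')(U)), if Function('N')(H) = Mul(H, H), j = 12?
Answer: Rational(-123398605, 216) ≈ -5.7129e+5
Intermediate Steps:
Function('N')(H) = Pow(H, 2)
U = Rational(-493, 6) (U = Mul(Mul(Add(102, 102), Add(44, -102)), Pow(Pow(12, 2), -1)) = Mul(Mul(204, -58), Pow(144, -1)) = Mul(-11832, Rational(1, 144)) = Rational(-493, 6) ≈ -82.167)
Function('y')(Q) = Pow(Q, 3)
Add(Add(-16690, Mul(-1, Function('E')(-137, 41))), Function('y')(U)) = Add(Add(-16690, Mul(-1, -137)), Pow(Rational(-493, 6), 3)) = Add(Add(-16690, 137), Rational(-119823157, 216)) = Add(-16553, Rational(-119823157, 216)) = Rational(-123398605, 216)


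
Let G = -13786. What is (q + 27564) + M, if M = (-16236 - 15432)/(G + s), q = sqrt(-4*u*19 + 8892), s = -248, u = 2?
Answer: 64477474/2339 + 2*sqrt(2185) ≈ 27660.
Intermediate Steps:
q = 2*sqrt(2185) (q = sqrt(-4*2*19 + 8892) = sqrt(-8*19 + 8892) = sqrt(-152 + 8892) = sqrt(8740) = 2*sqrt(2185) ≈ 93.488)
M = 5278/2339 (M = (-16236 - 15432)/(-13786 - 248) = -31668/(-14034) = -31668*(-1/14034) = 5278/2339 ≈ 2.2565)
(q + 27564) + M = (2*sqrt(2185) + 27564) + 5278/2339 = (27564 + 2*sqrt(2185)) + 5278/2339 = 64477474/2339 + 2*sqrt(2185)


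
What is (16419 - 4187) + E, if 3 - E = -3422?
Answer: 15657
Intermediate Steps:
E = 3425 (E = 3 - 1*(-3422) = 3 + 3422 = 3425)
(16419 - 4187) + E = (16419 - 4187) + 3425 = 12232 + 3425 = 15657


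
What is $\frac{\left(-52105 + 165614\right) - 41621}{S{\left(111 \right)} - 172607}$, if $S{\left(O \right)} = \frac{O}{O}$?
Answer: $- \frac{35944}{86303} \approx -0.41649$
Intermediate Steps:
$S{\left(O \right)} = 1$
$\frac{\left(-52105 + 165614\right) - 41621}{S{\left(111 \right)} - 172607} = \frac{\left(-52105 + 165614\right) - 41621}{1 - 172607} = \frac{113509 - 41621}{-172606} = 71888 \left(- \frac{1}{172606}\right) = - \frac{35944}{86303}$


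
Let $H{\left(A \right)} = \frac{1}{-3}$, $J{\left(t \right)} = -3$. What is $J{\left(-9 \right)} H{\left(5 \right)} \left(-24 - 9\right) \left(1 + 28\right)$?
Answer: $-957$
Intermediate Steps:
$H{\left(A \right)} = - \frac{1}{3}$
$J{\left(-9 \right)} H{\left(5 \right)} \left(-24 - 9\right) \left(1 + 28\right) = \left(-3\right) \left(- \frac{1}{3}\right) \left(-24 - 9\right) \left(1 + 28\right) = 1 \left(\left(-33\right) 29\right) = 1 \left(-957\right) = -957$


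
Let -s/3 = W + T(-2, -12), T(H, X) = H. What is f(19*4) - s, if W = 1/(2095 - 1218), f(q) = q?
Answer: 61393/877 ≈ 70.003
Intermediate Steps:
W = 1/877 ≈ 0.0011403
s = 5259/877 (s = -3*(1/877 - 2) = -3*(-1753/877) = 5259/877 ≈ 5.9966)
f(19*4) - s = 19*4 - 1*5259/877 = 76 - 5259/877 = 61393/877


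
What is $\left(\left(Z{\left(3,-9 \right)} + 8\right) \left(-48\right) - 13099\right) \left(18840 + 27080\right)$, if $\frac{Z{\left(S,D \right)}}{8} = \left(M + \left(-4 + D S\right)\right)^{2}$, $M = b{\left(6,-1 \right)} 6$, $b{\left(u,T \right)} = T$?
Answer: $-24759099680$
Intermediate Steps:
$M = -6$ ($M = \left(-1\right) 6 = -6$)
$Z{\left(S,D \right)} = 8 \left(-10 + D S\right)^{2}$ ($Z{\left(S,D \right)} = 8 \left(-6 + \left(-4 + D S\right)\right)^{2} = 8 \left(-10 + D S\right)^{2}$)
$\left(\left(Z{\left(3,-9 \right)} + 8\right) \left(-48\right) - 13099\right) \left(18840 + 27080\right) = \left(\left(8 \left(-10 - 27\right)^{2} + 8\right) \left(-48\right) - 13099\right) \left(18840 + 27080\right) = \left(\left(8 \left(-10 - 27\right)^{2} + 8\right) \left(-48\right) - 13099\right) 45920 = \left(\left(8 \left(-37\right)^{2} + 8\right) \left(-48\right) - 13099\right) 45920 = \left(\left(8 \cdot 1369 + 8\right) \left(-48\right) - 13099\right) 45920 = \left(\left(10952 + 8\right) \left(-48\right) - 13099\right) 45920 = \left(10960 \left(-48\right) - 13099\right) 45920 = \left(-526080 - 13099\right) 45920 = \left(-539179\right) 45920 = -24759099680$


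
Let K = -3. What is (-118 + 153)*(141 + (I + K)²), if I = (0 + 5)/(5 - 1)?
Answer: 80675/16 ≈ 5042.2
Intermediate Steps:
I = 5/4 ≈ 1.2500
(-118 + 153)*(141 + (I + K)²) = (-118 + 153)*(141 + (5/4 - 3)²) = 35*(141 + (-7/4)²) = 35*(141 + 49/16) = 35*(2305/16) = 80675/16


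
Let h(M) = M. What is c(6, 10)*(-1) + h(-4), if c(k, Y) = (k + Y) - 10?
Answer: -10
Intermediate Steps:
c(k, Y) = -10 + Y + k (c(k, Y) = (Y + k) - 10 = -10 + Y + k)
c(6, 10)*(-1) + h(-4) = (-10 + 10 + 6)*(-1) - 4 = 6*(-1) - 4 = -6 - 4 = -10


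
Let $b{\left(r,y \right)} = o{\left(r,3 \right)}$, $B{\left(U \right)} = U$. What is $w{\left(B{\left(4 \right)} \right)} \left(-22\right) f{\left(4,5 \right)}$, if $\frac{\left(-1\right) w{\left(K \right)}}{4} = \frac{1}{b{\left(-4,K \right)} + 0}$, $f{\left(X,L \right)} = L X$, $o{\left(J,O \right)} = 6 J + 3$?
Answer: $- \frac{1760}{21} \approx -83.81$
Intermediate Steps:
$o{\left(J,O \right)} = 3 + 6 J$
$b{\left(r,y \right)} = 3 + 6 r$
$w{\left(K \right)} = \frac{4}{21}$ ($w{\left(K \right)} = - \frac{4}{\left(3 + 6 \left(-4\right)\right) + 0} = - \frac{4}{\left(3 - 24\right) + 0} = - \frac{4}{-21 + 0} = - \frac{4}{-21} = \left(-4\right) \left(- \frac{1}{21}\right) = \frac{4}{21}$)
$w{\left(B{\left(4 \right)} \right)} \left(-22\right) f{\left(4,5 \right)} = \frac{4}{21} \left(-22\right) 5 \cdot 4 = \left(- \frac{88}{21}\right) 20 = - \frac{1760}{21}$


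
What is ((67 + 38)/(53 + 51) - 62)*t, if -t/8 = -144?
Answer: -913392/13 ≈ -70261.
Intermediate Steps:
t = 1152 (t = -8*(-144) = 1152)
((67 + 38)/(53 + 51) - 62)*t = ((67 + 38)/(53 + 51) - 62)*1152 = (105/104 - 62)*1152 = -6343/104*1152 = -913392/13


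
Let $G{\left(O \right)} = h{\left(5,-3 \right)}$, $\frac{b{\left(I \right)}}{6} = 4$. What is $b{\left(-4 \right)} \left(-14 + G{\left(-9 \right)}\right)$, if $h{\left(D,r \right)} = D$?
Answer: $-216$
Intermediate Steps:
$b{\left(I \right)} = 24$ ($b{\left(I \right)} = 6 \cdot 4 = 24$)
$G{\left(O \right)} = 5$
$b{\left(-4 \right)} \left(-14 + G{\left(-9 \right)}\right) = 24 \left(-14 + 5\right) = 24 \left(-9\right) = -216$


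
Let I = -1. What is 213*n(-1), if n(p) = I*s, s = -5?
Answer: 1065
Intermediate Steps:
n(p) = 5 (n(p) = -1*(-5) = 5)
213*n(-1) = 213*5 = 1065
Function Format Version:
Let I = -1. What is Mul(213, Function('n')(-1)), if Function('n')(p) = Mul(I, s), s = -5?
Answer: 1065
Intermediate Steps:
Function('n')(p) = 5 (Function('n')(p) = Mul(-1, -5) = 5)
Mul(213, Function('n')(-1)) = Mul(213, 5) = 1065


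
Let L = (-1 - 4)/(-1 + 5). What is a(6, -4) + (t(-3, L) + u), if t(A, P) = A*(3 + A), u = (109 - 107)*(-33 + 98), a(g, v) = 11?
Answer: 141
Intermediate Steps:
u = 130 (u = 2*65 = 130)
L = -5/4 ≈ -1.2500
a(6, -4) + (t(-3, L) + u) = 11 + (-3*(3 - 3) + 130) = 11 + (-3*0 + 130) = 11 + (0 + 130) = 11 + 130 = 141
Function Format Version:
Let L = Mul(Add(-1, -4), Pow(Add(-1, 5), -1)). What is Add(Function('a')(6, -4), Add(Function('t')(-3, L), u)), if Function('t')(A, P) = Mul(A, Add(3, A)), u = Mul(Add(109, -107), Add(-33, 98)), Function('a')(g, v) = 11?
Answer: 141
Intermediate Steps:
u = 130 (u = Mul(2, 65) = 130)
L = Rational(-5, 4) (L = Mul(-5, Pow(4, -1)) = Mul(-5, Rational(1, 4)) = Rational(-5, 4) ≈ -1.2500)
Add(Function('a')(6, -4), Add(Function('t')(-3, L), u)) = Add(11, Add(Mul(-3, Add(3, -3)), 130)) = Add(11, Add(Mul(-3, 0), 130)) = Add(11, Add(0, 130)) = Add(11, 130) = 141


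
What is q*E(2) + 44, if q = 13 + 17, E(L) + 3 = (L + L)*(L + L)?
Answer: 434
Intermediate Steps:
E(L) = -3 + 4*L**2 (E(L) = -3 + (L + L)*(L + L) = -3 + (2*L)*(2*L) = -3 + 4*L**2)
q = 30
q*E(2) + 44 = 30*(-3 + 4*2**2) + 44 = 30*(-3 + 4*4) + 44 = 30*(-3 + 16) + 44 = 30*13 + 44 = 390 + 44 = 434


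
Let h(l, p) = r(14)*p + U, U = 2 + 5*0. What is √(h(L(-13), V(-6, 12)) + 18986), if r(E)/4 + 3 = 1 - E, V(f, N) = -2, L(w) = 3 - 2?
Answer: 18*√59 ≈ 138.26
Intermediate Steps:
L(w) = 1
U = 2 (U = 2 + 0 = 2)
r(E) = -8 - 4*E (r(E) = -12 + 4*(1 - E) = -12 + (4 - 4*E) = -8 - 4*E)
h(l, p) = 2 - 64*p (h(l, p) = (-8 - 4*14)*p + 2 = (-8 - 56)*p + 2 = -64*p + 2 = 2 - 64*p)
√(h(L(-13), V(-6, 12)) + 18986) = √((2 - 64*(-2)) + 18986) = √((2 + 128) + 18986) = √(130 + 18986) = √19116 = 18*√59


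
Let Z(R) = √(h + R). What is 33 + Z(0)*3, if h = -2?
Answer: 33 + 3*I*√2 ≈ 33.0 + 4.2426*I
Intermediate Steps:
Z(R) = √(-2 + R)
33 + Z(0)*3 = 33 + √(-2 + 0)*3 = 33 + √(-2)*3 = 33 + (I*√2)*3 = 33 + 3*I*√2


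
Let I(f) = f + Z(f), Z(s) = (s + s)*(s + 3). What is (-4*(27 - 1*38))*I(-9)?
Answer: 4356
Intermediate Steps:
Z(s) = 2*s*(3 + s) (Z(s) = (2*s)*(3 + s) = 2*s*(3 + s))
I(f) = f + 2*f*(3 + f)
(-4*(27 - 1*38))*I(-9) = (-4*(27 - 1*38))*(-9*(7 + 2*(-9))) = (-4*(27 - 38))*(-9*(7 - 18)) = (-4*(-11))*(-9*(-11)) = 44*99 = 4356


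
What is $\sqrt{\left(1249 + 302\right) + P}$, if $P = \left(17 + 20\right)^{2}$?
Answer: $2 \sqrt{730} \approx 54.037$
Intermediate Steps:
$P = 1369$ ($P = 37^{2} = 1369$)
$\sqrt{\left(1249 + 302\right) + P} = \sqrt{\left(1249 + 302\right) + 1369} = \sqrt{1551 + 1369} = \sqrt{2920} = 2 \sqrt{730}$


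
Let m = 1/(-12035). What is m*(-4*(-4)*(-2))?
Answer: 32/12035 ≈ 0.0026589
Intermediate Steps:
m = -1/12035 ≈ -8.3091e-5
m*(-4*(-4)*(-2)) = -(-4*(-4))*(-2)/12035 = -16*(-2)/12035 = -1/12035*(-32) = 32/12035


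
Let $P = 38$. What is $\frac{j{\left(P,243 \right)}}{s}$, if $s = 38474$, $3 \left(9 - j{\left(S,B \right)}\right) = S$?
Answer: $- \frac{11}{115422} \approx -9.5302 \cdot 10^{-5}$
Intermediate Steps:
$j{\left(S,B \right)} = 9 - \frac{S}{3}$
$\frac{j{\left(P,243 \right)}}{s} = \frac{9 - \frac{38}{3}}{38474} = \left(9 - \frac{38}{3}\right) \frac{1}{38474} = \left(- \frac{11}{3}\right) \frac{1}{38474} = - \frac{11}{115422}$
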